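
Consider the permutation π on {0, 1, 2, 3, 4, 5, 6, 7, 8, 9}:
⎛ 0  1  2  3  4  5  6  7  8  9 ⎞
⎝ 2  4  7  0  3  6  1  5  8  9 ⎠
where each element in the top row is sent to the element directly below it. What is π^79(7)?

Tracing 7 → 5 → … returns to 7 after 8 steps, so 7 lies in an 8-cycle (0, 2, 7, 5, 6, 1, 4, 3).
Powers repeat with period 8 on this cycle, and 79 mod 8 = 7, so π^79(7) = π^7(7).
Advancing 7 steps from 7: 7 → 5 → 6 → 1 → 4 → 3 → 0 → 2.

2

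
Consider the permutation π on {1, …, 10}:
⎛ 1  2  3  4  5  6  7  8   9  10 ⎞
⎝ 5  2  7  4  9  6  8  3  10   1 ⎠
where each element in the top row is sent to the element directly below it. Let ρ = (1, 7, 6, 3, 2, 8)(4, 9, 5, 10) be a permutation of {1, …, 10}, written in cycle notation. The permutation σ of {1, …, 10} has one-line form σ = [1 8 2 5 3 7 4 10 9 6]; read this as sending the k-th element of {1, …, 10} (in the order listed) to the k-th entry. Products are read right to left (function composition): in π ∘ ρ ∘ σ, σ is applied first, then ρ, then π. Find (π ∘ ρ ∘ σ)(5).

2

Apply the permutations in order: σ(5) = 3, then ρ(3) = 2, then π(2) = 2. So (π ∘ ρ ∘ σ)(5) = 2.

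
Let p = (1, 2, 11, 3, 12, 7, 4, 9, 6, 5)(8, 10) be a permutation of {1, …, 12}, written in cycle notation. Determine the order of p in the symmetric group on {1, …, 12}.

10

The cycle type of p is (10, 2).
Since disjoint cycles commute, ord(p) = lcm(10, 2) = 10.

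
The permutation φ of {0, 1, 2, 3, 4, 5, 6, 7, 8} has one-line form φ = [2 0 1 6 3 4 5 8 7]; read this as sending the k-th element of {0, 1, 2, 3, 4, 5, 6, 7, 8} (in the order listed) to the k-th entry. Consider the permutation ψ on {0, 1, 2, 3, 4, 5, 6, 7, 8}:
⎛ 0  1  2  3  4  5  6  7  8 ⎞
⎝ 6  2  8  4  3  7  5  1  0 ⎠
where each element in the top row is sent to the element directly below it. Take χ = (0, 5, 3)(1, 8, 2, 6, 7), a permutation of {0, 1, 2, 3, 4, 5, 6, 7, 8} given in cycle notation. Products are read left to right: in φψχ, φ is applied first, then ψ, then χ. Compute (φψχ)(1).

7

Apply the permutations in order: φ(1) = 0, then ψ(0) = 6, then χ(6) = 7. So (φψχ)(1) = 7.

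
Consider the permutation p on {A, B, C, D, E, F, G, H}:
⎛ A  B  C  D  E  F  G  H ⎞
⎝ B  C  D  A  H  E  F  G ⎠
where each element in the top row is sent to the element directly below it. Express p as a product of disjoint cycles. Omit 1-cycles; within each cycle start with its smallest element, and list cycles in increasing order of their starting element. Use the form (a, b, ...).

Start at A and follow images: A → B → C → D → A, giving the cycle (A, B, C, D).
Continuing from each remaining unvisited element yields (A, B, C, D)(E, H, G, F).

(A, B, C, D)(E, H, G, F)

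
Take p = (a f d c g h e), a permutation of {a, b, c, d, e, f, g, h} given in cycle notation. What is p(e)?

a

Within (a f d c g h e), e ↦ a.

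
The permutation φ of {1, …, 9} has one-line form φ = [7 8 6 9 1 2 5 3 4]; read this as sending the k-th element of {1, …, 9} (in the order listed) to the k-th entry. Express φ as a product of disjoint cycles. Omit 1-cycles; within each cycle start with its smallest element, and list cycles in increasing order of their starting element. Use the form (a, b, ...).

(1, 7, 5)(2, 8, 3, 6)(4, 9)

From 1: 1 → 7 → 5 → 1, closing the cycle (1, 7, 5).
Repeating from the next unused element and collecting all non-trivial cycles gives (1, 7, 5)(2, 8, 3, 6)(4, 9).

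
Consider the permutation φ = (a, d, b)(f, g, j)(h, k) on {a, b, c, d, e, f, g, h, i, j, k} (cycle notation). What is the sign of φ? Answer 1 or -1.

The cycle lengths are 3, 3, 2, 1, 1, 1.
A cycle is odd iff its length is even; φ has 1 even-length cycle, so sgn(φ) = (−1)^1 and φ is odd.

-1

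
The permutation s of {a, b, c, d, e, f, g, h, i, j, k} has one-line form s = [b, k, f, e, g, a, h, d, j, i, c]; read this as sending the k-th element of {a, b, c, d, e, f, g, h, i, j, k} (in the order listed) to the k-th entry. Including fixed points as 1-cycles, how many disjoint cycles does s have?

The cycle decomposition is (a b k c f)(d e g h)(i j), which has 3 cycles (counting 1-cycles).

3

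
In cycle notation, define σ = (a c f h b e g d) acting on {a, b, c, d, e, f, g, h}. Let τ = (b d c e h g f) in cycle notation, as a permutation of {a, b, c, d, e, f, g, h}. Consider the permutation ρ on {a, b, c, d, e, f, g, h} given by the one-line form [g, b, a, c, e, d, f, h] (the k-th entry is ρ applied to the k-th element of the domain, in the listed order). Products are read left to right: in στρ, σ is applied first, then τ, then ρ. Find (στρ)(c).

Apply the permutations in order: σ(c) = f, then τ(f) = b, then ρ(b) = b. So (στρ)(c) = b.

b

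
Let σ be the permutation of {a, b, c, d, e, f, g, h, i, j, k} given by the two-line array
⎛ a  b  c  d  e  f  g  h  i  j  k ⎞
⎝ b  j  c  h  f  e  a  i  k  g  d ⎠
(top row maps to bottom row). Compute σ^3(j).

Tracing j → g → … returns to j after 4 steps, so j lies in a 4-cycle (a, b, j, g).
Advancing 3 steps from j: j → g → a → b.

b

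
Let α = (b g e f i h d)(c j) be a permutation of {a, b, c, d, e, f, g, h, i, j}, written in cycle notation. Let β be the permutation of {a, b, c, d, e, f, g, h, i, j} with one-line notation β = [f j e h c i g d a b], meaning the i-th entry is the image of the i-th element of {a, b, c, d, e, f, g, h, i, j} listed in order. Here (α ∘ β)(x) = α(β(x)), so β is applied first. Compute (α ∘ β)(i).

a

(α ∘ β)(i) = α(β(i)). β(i) = a, then α(a) = a. So (α ∘ β)(i) = a.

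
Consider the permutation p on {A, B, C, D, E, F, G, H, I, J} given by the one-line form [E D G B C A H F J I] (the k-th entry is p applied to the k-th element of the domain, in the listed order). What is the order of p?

The disjoint-cycle form of p has cycle lengths 6, 2, 2.
The order of p is the least common multiple of its cycle lengths: lcm(6, 2, 2) = 6.

6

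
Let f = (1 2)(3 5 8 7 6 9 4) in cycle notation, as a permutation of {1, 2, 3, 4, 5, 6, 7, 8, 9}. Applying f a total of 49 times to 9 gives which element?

9 lies in the 7-cycle (3 5 8 7 6 9 4).
Since the cycle has length 7, f^49 acts on it the same as f^0 (49 mod 7 = 0).
So f^49(9) = 9.

9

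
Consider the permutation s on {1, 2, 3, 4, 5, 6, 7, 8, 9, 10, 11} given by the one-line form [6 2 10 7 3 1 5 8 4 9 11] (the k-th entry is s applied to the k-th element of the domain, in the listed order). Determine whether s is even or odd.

even

In disjoint-cycle form the cycle lengths are 6, 2, 1, 1, 1.
A cycle is odd iff its length is even; s has 2 even-length cycles, so sgn(s) = (−1)^2 and s is even.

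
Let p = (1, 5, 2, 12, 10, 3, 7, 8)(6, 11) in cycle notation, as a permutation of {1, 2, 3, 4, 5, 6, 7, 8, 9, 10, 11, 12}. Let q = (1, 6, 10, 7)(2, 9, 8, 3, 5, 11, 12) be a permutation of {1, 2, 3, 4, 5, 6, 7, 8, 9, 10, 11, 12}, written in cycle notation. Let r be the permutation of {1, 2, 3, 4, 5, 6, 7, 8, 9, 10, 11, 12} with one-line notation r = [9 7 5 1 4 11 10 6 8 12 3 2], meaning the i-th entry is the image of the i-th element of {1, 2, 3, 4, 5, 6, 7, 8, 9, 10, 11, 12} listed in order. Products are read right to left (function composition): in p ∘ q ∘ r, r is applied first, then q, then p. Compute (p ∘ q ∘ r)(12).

9

Chase 12: r(12) = 2; q(2) = 9; p(9) = 9. Hence (p ∘ q ∘ r)(12) = 9.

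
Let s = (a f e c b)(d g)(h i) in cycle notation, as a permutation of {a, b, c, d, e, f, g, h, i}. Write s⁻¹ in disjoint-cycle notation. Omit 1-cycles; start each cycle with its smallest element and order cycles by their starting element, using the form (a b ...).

Inverting a permutation written in cycle notation just reverses the order within every cycle.
After reversing and putting each cycle's least element first, s⁻¹ = (a b c e f)(d g)(h i).

(a b c e f)(d g)(h i)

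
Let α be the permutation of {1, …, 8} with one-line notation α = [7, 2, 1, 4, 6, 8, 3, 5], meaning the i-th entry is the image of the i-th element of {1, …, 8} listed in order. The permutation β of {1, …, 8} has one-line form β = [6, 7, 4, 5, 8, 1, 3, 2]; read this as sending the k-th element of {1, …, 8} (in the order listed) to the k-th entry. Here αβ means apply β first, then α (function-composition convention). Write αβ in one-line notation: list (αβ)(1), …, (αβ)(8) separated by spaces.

8 3 4 6 5 7 1 2

(αβ)(x) = α(β(x)). Computing each image: α(β(1)) = α(6) = 8, α(β(2)) = α(7) = 3, α(β(3)) = α(4) = 4, α(β(4)) = α(5) = 6, α(β(5)) = α(8) = 5, α(β(6)) = α(1) = 7, α(β(7)) = α(3) = 1, α(β(8)) = α(2) = 2.
Hence αβ = [8 3 4 6 5 7 1 2].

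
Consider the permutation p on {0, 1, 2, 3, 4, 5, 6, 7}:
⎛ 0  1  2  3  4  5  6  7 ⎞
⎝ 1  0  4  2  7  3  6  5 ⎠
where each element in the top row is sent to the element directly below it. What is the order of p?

10

Decomposing into disjoint cycles gives cycle lengths 5, 2, 1.
The order is lcm(5, 2) = 10.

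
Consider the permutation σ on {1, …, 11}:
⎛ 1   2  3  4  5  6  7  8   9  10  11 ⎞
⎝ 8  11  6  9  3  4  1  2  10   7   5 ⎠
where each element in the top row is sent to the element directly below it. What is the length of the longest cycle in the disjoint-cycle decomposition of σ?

11

Decomposing into disjoint cycles gives (1 8 2 11 5 3 6 4 9 10 7); the longest has length 11.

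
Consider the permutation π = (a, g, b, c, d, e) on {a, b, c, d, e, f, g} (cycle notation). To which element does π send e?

a

e appears in (a, g, b, c, d, e); the next entry (wrapping around) is a.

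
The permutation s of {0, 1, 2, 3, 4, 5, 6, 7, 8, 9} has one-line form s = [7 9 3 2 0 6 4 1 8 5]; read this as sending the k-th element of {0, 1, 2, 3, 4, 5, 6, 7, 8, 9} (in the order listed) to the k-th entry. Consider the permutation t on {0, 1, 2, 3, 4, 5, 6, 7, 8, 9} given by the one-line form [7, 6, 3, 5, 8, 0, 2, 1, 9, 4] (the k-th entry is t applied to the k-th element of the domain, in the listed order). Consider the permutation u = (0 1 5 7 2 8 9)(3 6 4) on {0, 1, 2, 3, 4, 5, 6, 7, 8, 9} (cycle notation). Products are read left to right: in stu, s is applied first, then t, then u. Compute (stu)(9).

Chase 9: s(9) = 5; t(5) = 0; u(0) = 1. Hence (stu)(9) = 1.

1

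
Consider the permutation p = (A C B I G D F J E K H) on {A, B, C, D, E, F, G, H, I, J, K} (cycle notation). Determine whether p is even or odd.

The cycle lengths are 11.
A cycle is odd iff its length is even; p has 0 even-length cycles, so sgn(p) = (−1)^0 and p is even.

even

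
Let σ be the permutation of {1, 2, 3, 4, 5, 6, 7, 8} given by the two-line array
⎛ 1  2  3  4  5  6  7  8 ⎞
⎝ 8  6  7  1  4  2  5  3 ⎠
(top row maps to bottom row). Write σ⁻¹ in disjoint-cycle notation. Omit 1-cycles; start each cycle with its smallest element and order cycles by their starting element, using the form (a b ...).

The cycle decomposition of σ is (1 8 3 7 5 4)(2 6).
The inverse reverses every cycle; in canonical form, σ⁻¹ = (1 4 5 7 3 8)(2 6).

(1 4 5 7 3 8)(2 6)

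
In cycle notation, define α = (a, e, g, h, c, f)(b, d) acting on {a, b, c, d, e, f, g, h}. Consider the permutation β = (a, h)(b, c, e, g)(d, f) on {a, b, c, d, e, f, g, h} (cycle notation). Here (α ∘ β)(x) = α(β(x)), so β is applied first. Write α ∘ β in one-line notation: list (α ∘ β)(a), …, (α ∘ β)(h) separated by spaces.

c f g a h b d e

Chase each element through β then α: a → h → c; b → c → f; c → e → g; d → f → a; e → g → h; f → d → b; g → b → d; h → a → e.
So α ∘ β in one-line form is c f g a h b d e.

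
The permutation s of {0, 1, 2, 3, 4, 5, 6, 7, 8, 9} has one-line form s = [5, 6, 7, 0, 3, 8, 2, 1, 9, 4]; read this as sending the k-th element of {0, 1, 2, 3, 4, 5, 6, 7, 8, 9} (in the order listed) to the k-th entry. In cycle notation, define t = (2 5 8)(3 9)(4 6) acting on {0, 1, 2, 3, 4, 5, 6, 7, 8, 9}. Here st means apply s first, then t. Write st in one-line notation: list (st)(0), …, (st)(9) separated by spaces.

For each element, apply s then t: 0 → 5 → 8; 1 → 6 → 4; 2 → 7 → 7; 3 → 0 → 0; 4 → 3 → 9; 5 → 8 → 2; 6 → 2 → 5; 7 → 1 → 1; 8 → 9 → 3; 9 → 4 → 6.
Collecting the images, st = [8 4 7 0 9 2 5 1 3 6].

8 4 7 0 9 2 5 1 3 6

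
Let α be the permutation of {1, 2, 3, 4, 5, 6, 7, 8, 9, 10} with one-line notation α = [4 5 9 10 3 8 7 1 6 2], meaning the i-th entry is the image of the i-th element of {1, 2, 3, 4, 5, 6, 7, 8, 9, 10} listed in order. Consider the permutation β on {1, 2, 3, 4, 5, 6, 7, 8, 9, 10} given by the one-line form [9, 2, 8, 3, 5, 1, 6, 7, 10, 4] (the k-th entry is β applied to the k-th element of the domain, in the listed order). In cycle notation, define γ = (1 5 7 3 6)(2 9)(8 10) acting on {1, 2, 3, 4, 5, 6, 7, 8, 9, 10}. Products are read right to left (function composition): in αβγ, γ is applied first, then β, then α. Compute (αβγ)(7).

Chase 7: γ(7) = 3; β(3) = 8; α(8) = 1. Hence (αβγ)(7) = 1.

1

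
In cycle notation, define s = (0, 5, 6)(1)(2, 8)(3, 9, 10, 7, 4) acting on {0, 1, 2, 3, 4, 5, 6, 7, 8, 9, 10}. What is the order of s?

The disjoint cycles have lengths 5, 3, 2, 1.
The order is lcm(5, 3, 2) = 30.

30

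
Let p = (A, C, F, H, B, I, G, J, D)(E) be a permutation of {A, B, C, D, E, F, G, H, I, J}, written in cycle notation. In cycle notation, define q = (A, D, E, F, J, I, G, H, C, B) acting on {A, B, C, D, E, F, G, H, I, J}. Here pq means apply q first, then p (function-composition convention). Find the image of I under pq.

J

(pq)(I) = p(q(I)). q(I) = G, then p(G) = J. So (pq)(I) = J.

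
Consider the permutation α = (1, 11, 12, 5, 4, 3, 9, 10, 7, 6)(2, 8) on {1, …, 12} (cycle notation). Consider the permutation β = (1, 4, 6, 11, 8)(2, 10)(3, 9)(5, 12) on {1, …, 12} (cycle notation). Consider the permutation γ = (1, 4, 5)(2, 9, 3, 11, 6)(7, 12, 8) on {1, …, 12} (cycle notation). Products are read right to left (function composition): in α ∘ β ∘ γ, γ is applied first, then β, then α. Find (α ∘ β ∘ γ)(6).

7

(α ∘ β ∘ γ)(6) = α(β(γ(6))). γ(6) = 2, then β(2) = 10, then α(10) = 7, so the result is 7.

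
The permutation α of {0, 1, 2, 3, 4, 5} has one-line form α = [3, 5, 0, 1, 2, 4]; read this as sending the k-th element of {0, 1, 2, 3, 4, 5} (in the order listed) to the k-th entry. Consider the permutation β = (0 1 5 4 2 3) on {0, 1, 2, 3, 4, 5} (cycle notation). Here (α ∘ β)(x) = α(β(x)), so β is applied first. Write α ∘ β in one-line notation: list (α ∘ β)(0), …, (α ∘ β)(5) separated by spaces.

5 4 1 3 0 2

For each element, apply β then α: 0 → 1 → 5; 1 → 5 → 4; 2 → 3 → 1; 3 → 0 → 3; 4 → 2 → 0; 5 → 4 → 2.
So α ∘ β in one-line form is 5 4 1 3 0 2.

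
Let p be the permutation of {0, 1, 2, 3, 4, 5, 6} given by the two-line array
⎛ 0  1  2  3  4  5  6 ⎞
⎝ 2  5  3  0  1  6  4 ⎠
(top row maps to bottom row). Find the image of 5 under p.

6

The entry below 5 in the array is 6, so p(5) = 6.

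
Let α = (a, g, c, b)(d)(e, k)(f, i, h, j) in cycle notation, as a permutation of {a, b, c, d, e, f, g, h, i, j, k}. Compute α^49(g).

c

g lies in the 4-cycle (a, g, c, b).
Since the cycle has length 4, α^49 acts on it the same as α^1 (49 mod 4 = 1).
Advancing 1 step from g: g → c.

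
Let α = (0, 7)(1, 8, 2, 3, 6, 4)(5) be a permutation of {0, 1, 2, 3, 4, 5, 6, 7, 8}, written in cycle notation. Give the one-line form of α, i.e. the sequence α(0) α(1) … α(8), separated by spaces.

Reading each image from the cycles: 0↦7, 1↦8, 2↦3, 3↦6, 4↦1, 5↦5, 6↦4, 7↦0, 8↦2.
Listing these in domain order gives 7 8 3 6 1 5 4 0 2.

7 8 3 6 1 5 4 0 2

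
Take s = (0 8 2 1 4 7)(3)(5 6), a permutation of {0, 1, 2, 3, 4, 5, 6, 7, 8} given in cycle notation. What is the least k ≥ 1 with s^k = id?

The cycle type of s is (6, 2, 1).
The order is lcm(6, 2) = 6.

6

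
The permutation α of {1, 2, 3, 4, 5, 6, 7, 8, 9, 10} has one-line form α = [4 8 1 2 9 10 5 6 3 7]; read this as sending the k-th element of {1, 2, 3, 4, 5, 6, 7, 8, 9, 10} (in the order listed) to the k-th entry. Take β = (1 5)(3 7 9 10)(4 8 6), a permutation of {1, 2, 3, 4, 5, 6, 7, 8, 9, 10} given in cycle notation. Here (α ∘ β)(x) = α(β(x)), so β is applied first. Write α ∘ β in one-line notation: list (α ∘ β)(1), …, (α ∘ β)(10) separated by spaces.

Chase each element through β then α: 1 → 5 → 9; 2 → 2 → 8; 3 → 7 → 5; 4 → 8 → 6; 5 → 1 → 4; 6 → 4 → 2; 7 → 9 → 3; 8 → 6 → 10; 9 → 10 → 7; 10 → 3 → 1.
Collecting the images, α ∘ β = [9 8 5 6 4 2 3 10 7 1].

9 8 5 6 4 2 3 10 7 1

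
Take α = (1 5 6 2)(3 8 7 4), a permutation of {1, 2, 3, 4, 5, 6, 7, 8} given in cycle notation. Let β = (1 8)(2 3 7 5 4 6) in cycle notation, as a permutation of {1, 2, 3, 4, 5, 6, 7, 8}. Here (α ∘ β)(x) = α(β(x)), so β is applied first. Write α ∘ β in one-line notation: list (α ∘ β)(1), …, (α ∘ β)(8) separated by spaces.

7 8 4 2 3 1 6 5

Chase each element through β then α: 1 → 8 → 7; 2 → 3 → 8; 3 → 7 → 4; 4 → 6 → 2; 5 → 4 → 3; 6 → 2 → 1; 7 → 5 → 6; 8 → 1 → 5.
Collecting the images, α ∘ β = [7 8 4 2 3 1 6 5].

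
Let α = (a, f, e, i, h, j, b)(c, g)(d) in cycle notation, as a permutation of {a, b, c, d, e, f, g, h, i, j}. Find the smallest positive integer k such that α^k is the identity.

14

The cycle type of α is (7, 2, 1).
The order is lcm(7, 2) = 14.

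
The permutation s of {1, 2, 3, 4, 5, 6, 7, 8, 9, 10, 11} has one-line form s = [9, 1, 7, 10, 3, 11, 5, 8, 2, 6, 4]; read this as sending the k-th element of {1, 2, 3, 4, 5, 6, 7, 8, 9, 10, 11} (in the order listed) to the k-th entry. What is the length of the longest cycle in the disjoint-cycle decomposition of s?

Decomposing into disjoint cycles gives (1 9 2)(3 7 5)(4 10 6 11); the longest has length 4.

4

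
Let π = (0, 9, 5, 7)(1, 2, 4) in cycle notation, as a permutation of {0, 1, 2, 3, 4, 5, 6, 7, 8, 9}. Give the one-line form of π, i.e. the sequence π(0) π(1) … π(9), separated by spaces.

Reading each image from the cycles: 0↦9, 1↦2, 2↦4, 3↦3, 4↦1, 5↦7, 6↦6, 7↦0, 8↦8, 9↦5.
So the one-line form is 9 2 4 3 1 7 6 0 8 5.

9 2 4 3 1 7 6 0 8 5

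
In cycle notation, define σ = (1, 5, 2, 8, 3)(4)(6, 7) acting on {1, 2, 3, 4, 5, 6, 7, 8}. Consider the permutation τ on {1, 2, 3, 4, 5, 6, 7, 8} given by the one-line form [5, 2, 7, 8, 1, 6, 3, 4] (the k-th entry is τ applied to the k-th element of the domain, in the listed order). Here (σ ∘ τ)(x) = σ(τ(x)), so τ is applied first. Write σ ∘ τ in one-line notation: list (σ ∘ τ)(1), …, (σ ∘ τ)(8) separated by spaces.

Chase each element through τ then σ: 1 → 5 → 2; 2 → 2 → 8; 3 → 7 → 6; 4 → 8 → 3; 5 → 1 → 5; 6 → 6 → 7; 7 → 3 → 1; 8 → 4 → 4.
Collecting the images, σ ∘ τ = [2 8 6 3 5 7 1 4].

2 8 6 3 5 7 1 4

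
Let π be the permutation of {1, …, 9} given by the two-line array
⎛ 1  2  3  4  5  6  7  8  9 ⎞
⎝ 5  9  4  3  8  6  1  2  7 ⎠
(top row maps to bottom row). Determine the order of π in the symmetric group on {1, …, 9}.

6

The disjoint-cycle form of π has cycle lengths 6, 2, 1.
The order of π is the least common multiple of its cycle lengths: lcm(6, 2) = 6.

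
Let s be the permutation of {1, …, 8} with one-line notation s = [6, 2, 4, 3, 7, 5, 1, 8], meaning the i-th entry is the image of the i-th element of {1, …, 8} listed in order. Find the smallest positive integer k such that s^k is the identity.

4

Decomposing into disjoint cycles gives cycle lengths 4, 2, 1, 1.
The order of s is the least common multiple of its cycle lengths: lcm(4, 2) = 4.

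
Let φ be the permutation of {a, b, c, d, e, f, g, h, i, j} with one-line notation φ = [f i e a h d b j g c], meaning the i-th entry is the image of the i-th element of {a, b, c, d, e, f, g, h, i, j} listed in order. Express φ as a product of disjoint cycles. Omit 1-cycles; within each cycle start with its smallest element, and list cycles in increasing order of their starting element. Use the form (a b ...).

(a f d)(b i g)(c e h j)

From a: a → f → d → a, closing the cycle (a f d).
Repeating from the next unused element and collecting all non-trivial cycles gives (a f d)(b i g)(c e h j).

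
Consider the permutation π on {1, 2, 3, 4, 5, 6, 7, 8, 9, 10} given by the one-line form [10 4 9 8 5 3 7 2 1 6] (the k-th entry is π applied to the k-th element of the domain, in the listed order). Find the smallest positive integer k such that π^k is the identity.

The disjoint-cycle form of π has cycle lengths 5, 3, 1, 1.
The order of π is the least common multiple of its cycle lengths: lcm(5, 3) = 15.

15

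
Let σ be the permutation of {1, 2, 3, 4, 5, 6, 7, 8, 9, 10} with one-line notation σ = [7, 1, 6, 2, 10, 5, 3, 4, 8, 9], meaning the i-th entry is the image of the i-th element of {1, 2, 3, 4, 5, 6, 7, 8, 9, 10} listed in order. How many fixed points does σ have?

0

No element satisfies σ(x) = x, so there are 0 fixed points.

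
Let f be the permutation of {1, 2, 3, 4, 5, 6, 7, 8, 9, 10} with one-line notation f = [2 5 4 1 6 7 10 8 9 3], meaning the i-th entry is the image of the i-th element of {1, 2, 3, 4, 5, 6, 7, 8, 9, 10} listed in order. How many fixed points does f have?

2

The fixed points (elements with f(x) = x) are {8, 9}, so there are 2.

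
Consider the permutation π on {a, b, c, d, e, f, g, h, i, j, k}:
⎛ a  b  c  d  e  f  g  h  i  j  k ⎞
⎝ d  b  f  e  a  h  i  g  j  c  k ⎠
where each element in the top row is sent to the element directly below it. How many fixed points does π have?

The fixed points (elements with π(x) = x) are {b, k}, so there are 2.

2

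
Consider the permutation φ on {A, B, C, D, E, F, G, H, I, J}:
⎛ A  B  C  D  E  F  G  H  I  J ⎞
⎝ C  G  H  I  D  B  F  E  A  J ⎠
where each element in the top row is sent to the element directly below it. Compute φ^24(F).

F

Tracing F → B → … returns to F after 3 steps, so F lies in a 3-cycle (B G F).
On a 3-cycle, φ^3 is the identity, so φ^24 = φ^0 there (24 ≡ 0 mod 3).
So φ^24(F) = F.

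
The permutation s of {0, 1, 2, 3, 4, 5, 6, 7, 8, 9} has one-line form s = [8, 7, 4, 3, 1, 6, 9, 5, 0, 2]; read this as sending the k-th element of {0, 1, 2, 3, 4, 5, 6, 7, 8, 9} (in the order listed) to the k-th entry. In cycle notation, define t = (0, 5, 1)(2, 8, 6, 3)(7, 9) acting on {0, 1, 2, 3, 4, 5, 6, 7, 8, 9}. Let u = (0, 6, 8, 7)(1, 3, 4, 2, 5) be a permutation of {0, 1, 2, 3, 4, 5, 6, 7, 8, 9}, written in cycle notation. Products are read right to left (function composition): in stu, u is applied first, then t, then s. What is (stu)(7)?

Apply the permutations in order: u(7) = 0, then t(0) = 5, then s(5) = 6. So (stu)(7) = 6.

6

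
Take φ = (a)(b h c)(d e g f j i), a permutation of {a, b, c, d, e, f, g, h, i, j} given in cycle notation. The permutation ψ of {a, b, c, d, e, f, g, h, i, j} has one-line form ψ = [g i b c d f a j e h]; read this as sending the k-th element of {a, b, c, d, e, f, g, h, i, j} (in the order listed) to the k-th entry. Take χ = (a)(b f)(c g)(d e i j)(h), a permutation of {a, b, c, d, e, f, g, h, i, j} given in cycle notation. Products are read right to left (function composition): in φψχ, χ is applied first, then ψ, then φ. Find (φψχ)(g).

h

Apply the permutations in order: χ(g) = c, then ψ(c) = b, then φ(b) = h. So (φψχ)(g) = h.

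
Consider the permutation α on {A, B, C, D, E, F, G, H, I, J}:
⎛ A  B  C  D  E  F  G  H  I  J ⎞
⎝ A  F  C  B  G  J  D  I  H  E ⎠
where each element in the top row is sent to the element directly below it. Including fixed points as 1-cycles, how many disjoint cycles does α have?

The cycle decomposition is (A)(B F J E G D)(C)(H I), which has 4 cycles (counting 1-cycles).

4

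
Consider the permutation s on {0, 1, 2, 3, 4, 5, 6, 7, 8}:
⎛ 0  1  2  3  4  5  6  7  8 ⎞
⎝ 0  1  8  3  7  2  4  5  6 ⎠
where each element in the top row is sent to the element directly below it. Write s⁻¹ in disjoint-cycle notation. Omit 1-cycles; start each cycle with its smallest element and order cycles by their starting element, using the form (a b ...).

First write s in disjoint cycles: (2 8 6 4 7 5).
The inverse reverses every cycle; in canonical form, s⁻¹ = (2 5 7 4 6 8).

(2 5 7 4 6 8)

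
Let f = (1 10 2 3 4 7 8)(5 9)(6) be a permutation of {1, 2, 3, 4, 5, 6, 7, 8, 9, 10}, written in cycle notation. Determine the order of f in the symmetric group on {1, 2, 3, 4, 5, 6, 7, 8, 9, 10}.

The cycle type of f is (7, 2, 1).
The order is lcm(7, 2) = 14.

14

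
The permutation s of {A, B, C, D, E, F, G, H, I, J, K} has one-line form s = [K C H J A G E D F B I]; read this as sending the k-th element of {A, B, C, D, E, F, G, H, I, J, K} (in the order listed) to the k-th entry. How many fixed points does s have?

No element satisfies s(x) = x, so there are 0 fixed points.

0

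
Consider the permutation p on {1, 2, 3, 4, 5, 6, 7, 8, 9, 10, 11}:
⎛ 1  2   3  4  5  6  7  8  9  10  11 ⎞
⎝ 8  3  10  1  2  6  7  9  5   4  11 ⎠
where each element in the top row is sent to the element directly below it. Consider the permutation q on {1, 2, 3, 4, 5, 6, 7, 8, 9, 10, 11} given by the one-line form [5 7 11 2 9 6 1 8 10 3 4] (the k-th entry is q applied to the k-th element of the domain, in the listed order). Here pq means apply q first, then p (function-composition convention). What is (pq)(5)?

q(5) = 9, then p(9) = 5; composing gives (pq)(5) = 5.

5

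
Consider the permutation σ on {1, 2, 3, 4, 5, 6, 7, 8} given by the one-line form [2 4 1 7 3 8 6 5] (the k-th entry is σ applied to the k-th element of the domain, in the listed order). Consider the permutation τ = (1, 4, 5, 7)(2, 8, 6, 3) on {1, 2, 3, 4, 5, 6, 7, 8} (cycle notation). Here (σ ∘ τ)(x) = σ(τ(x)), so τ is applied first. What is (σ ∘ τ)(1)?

7

τ(1) = 4, then σ(4) = 7; composing gives (σ ∘ τ)(1) = 7.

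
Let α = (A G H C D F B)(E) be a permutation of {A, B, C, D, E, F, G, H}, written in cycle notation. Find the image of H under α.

Within (A G H C D F B), H ↦ C.

C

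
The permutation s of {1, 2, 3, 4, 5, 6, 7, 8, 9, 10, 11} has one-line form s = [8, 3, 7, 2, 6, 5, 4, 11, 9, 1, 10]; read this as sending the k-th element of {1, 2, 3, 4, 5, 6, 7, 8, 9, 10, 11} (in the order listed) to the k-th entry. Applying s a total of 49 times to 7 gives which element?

Tracing 7 → 4 → … returns to 7 after 4 steps, so 7 lies in a 4-cycle (2, 3, 7, 4).
On a 4-cycle, s^4 is the identity, so s^49 = s^1 there (49 ≡ 1 mod 4).
Advancing 1 step from 7: 7 → 4.

4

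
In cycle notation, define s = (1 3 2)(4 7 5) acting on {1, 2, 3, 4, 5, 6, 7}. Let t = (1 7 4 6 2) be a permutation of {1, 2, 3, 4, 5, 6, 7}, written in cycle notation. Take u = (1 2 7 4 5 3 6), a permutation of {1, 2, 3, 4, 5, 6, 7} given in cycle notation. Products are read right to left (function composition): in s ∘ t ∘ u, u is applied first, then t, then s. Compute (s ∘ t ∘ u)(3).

Apply the permutations in order: u(3) = 6, then t(6) = 2, then s(2) = 1. So (s ∘ t ∘ u)(3) = 1.

1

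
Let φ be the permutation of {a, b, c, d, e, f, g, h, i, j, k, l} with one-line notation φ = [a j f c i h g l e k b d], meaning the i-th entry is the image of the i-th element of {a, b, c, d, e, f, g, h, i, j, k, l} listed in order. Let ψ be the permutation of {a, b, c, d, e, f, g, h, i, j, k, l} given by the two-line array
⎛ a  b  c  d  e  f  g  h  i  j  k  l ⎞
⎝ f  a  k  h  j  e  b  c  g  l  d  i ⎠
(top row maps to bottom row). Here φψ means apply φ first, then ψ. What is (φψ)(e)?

φ(e) = i, then ψ(i) = g; composing gives (φψ)(e) = g.

g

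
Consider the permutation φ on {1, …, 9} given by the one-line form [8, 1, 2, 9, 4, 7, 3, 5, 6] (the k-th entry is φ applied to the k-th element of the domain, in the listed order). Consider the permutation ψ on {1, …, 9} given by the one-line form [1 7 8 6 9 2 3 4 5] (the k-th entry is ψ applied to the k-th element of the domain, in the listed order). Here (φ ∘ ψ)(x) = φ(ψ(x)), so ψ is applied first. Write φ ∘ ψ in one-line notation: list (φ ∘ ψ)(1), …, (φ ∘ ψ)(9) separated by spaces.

8 3 5 7 6 1 2 9 4

(φ ∘ ψ)(x) = φ(ψ(x)). Computing each image: φ(ψ(1)) = φ(1) = 8, φ(ψ(2)) = φ(7) = 3, φ(ψ(3)) = φ(8) = 5, φ(ψ(4)) = φ(6) = 7, φ(ψ(5)) = φ(9) = 6, φ(ψ(6)) = φ(2) = 1, φ(ψ(7)) = φ(3) = 2, φ(ψ(8)) = φ(4) = 9, φ(ψ(9)) = φ(5) = 4.
Hence φ ∘ ψ = [8 3 5 7 6 1 2 9 4].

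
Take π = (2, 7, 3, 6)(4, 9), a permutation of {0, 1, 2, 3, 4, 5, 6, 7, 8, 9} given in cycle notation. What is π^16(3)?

3

3 lies in the 4-cycle (2, 7, 3, 6).
Since the cycle has length 4, π^16 acts on it the same as π^0 (16 mod 4 = 0).
So π^16(3) = 3.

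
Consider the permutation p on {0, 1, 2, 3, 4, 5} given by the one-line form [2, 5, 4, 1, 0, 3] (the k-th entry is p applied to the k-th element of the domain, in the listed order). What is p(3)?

3 is element number 4 of the domain, and entry number 4 of the one-line form is 1, so p(3) = 1.

1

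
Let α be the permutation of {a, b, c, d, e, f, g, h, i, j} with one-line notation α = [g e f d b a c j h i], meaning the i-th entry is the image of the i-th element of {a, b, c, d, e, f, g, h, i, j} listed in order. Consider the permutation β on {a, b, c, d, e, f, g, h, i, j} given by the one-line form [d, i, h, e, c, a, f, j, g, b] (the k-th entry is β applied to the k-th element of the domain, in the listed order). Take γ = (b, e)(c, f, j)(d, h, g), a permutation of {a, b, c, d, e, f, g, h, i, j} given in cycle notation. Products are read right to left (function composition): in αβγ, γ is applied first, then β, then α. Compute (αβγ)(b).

f

(αβγ)(b) = α(β(γ(b))). γ(b) = e, then β(e) = c, then α(c) = f, so the result is f.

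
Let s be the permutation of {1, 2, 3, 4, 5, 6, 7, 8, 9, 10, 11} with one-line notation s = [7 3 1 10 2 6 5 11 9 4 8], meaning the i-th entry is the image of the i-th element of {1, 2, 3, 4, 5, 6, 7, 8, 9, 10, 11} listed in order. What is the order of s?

The disjoint-cycle form of s has cycle lengths 5, 2, 2, 1, 1.
The order is lcm(5, 2, 2) = 10.

10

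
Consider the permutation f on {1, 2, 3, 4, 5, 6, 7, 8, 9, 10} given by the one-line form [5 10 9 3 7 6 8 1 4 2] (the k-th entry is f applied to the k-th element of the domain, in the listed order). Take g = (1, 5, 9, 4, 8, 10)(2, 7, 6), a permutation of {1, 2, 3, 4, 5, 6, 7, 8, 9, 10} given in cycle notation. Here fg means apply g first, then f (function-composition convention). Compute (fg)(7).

6

g(7) = 6, then f(6) = 6; composing gives (fg)(7) = 6.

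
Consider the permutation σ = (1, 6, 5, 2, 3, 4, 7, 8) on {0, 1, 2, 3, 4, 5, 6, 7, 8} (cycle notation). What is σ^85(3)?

3 lies in the 8-cycle (1, 6, 5, 2, 3, 4, 7, 8).
On an 8-cycle, σ^8 is the identity, so σ^85 = σ^5 there (85 ≡ 5 mod 8).
Advancing 5 steps from 3: 3 → 4 → 7 → 8 → 1 → 6.

6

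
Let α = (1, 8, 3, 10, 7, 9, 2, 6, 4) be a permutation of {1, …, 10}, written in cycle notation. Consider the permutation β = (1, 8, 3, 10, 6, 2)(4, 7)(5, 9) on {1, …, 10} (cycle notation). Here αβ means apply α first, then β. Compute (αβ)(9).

α(9) = 2, then β(2) = 1; composing gives (αβ)(9) = 1.

1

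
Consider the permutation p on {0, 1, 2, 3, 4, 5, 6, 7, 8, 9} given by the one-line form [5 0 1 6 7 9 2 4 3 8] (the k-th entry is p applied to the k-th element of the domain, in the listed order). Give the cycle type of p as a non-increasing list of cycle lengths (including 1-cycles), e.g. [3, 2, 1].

The disjoint cycles are (0, 5, 9, 8, 3, 6, 2, 1)(4, 7), with lengths 8, 2 in non-increasing order.

[8, 2]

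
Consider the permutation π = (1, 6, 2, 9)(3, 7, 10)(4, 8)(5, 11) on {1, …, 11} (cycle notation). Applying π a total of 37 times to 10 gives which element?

3

10 lies in the 3-cycle (3, 7, 10).
On a 3-cycle, π^3 is the identity, so π^37 = π^1 there (37 ≡ 1 mod 3).
Stepping 1 place around the cycle: 10 → 3.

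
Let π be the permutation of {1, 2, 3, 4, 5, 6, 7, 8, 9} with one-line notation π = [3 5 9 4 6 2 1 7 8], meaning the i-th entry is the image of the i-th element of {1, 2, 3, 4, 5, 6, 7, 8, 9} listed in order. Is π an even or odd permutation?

even

In disjoint-cycle form the cycle lengths are 5, 3, 1.
A cycle is odd iff its length is even; π has 0 even-length cycles, so sgn(π) = (−1)^0 and π is even.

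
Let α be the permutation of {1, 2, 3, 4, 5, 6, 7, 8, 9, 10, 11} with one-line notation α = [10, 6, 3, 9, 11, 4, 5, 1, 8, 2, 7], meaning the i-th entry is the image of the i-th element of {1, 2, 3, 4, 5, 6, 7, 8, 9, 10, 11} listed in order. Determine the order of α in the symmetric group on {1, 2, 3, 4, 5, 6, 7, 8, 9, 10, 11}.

The disjoint-cycle form of α has cycle lengths 7, 3, 1.
Since disjoint cycles commute, ord(α) = lcm(7, 3) = 21.

21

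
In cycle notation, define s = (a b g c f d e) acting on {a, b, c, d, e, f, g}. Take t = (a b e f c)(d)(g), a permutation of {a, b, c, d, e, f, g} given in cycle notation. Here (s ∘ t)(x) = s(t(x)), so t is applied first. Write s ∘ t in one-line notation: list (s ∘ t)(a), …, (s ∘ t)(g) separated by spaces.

g a b e d f c

(s ∘ t)(x) = s(t(x)). Computing each image: s(t(a)) = s(b) = g, s(t(b)) = s(e) = a, s(t(c)) = s(a) = b, s(t(d)) = s(d) = e, s(t(e)) = s(f) = d, s(t(f)) = s(c) = f, s(t(g)) = s(g) = c.
Hence s ∘ t = [g a b e d f c].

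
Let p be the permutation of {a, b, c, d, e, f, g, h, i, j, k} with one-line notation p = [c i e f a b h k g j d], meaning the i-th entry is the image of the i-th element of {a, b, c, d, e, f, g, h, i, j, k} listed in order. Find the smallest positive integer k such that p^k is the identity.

21

Writing p as disjoint cycles, the cycle lengths are 7, 3, 1.
The order of p is the least common multiple of its cycle lengths: lcm(7, 3) = 21.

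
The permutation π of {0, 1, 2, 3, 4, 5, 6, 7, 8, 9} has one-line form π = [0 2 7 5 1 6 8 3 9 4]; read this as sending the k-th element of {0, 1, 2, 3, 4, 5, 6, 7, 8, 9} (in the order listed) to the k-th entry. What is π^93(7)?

6

Tracing 7 → 3 → … returns to 7 after 9 steps, so 7 lies in a 9-cycle (1 2 7 3 5 6 8 9 4).
Since the cycle has length 9, π^93 acts on it the same as π^3 (93 mod 9 = 3).
Stepping 3 places around the cycle: 7 → 3 → 5 → 6.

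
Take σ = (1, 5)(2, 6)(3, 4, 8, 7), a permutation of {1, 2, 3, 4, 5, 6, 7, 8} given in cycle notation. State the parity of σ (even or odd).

odd

The cycle lengths are 4, 2, 2.
A cycle is odd iff its length is even; σ has 3 even-length cycles, so sgn(σ) = (−1)^3 and σ is odd.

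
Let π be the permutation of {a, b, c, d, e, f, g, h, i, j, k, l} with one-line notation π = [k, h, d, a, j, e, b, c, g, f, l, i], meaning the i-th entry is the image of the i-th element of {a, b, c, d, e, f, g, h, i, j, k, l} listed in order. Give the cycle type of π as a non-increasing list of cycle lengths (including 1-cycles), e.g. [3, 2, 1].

The disjoint cycles are (a, k, l, i, g, b, h, c, d)(e, j, f), with lengths 9, 3 in non-increasing order.

[9, 3]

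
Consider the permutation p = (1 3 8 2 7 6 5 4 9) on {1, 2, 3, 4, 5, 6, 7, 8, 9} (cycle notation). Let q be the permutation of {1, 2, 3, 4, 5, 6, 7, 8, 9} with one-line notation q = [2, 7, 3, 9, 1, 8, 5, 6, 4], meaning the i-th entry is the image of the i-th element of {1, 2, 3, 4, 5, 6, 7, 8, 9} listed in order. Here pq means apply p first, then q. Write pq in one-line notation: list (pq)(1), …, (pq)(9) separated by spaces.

3 5 6 4 9 1 8 7 2

For each element, apply p then q: 1 → 3 → 3; 2 → 7 → 5; 3 → 8 → 6; 4 → 9 → 4; 5 → 4 → 9; 6 → 5 → 1; 7 → 6 → 8; 8 → 2 → 7; 9 → 1 → 2.
Collecting the images, pq = [3 5 6 4 9 1 8 7 2].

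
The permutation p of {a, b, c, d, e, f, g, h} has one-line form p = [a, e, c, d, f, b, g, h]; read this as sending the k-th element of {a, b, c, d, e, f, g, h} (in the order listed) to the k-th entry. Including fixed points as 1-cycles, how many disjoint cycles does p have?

6

The cycle decomposition is (a)(b e f)(c)(d)(g)(h), which has 6 cycles (counting 1-cycles).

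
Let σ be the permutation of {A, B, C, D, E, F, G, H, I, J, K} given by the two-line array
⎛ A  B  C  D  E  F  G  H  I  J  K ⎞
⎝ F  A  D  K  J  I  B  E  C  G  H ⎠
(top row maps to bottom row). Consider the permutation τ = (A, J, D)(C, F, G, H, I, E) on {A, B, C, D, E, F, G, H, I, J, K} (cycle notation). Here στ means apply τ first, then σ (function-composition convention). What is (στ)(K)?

H

τ(K) = K, then σ(K) = H; composing gives (στ)(K) = H.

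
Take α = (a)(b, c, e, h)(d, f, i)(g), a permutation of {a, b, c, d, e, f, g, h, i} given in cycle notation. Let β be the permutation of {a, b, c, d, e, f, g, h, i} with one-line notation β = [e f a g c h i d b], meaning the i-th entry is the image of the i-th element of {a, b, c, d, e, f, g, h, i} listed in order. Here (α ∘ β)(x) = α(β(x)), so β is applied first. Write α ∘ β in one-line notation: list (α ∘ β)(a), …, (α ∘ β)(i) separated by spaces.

Chase each element through β then α: a → e → h; b → f → i; c → a → a; d → g → g; e → c → e; f → h → b; g → i → d; h → d → f; i → b → c.
Collecting the images, α ∘ β = [h i a g e b d f c].

h i a g e b d f c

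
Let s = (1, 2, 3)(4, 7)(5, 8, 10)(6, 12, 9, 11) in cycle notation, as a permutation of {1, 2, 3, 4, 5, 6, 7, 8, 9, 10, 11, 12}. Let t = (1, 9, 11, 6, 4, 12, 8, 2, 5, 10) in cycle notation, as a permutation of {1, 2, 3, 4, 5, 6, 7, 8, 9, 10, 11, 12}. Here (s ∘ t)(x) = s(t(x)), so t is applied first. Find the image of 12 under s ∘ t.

t(12) = 8, then s(8) = 10; composing gives (s ∘ t)(12) = 10.

10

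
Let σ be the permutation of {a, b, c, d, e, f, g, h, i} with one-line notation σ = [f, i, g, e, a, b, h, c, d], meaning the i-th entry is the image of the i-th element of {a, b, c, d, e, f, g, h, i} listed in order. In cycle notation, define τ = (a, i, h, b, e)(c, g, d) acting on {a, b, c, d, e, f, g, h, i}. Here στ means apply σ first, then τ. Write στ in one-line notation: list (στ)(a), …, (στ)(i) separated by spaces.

f h d a i e b g c

Chase each element through σ then τ: a → f → f; b → i → h; c → g → d; d → e → a; e → a → i; f → b → e; g → h → b; h → c → g; i → d → c.
Collecting the images, στ = [f h d a i e b g c].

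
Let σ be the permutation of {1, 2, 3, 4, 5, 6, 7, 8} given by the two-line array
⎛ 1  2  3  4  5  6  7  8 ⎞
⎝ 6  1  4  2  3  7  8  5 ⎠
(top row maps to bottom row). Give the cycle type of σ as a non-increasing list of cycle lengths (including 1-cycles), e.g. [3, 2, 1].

[8]

The disjoint cycles are (1, 6, 7, 8, 5, 3, 4, 2), with lengths 8 in non-increasing order.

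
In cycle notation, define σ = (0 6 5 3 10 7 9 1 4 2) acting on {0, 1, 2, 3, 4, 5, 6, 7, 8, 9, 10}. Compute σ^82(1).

1 lies in the 10-cycle (0 6 5 3 10 7 9 1 4 2).
Powers repeat with period 10 on this cycle, and 82 mod 10 = 2, so σ^82(1) = σ^2(1).
Stepping 2 places around the cycle: 1 → 4 → 2.

2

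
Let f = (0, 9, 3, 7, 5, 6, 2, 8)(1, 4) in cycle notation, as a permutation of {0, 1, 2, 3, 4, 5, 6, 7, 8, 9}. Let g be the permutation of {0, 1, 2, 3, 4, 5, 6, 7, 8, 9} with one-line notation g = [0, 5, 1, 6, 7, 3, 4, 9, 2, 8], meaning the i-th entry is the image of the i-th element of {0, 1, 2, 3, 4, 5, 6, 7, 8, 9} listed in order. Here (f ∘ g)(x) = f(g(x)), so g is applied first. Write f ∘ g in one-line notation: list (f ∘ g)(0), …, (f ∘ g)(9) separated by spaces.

For each element, apply g then f: 0 → 0 → 9; 1 → 5 → 6; 2 → 1 → 4; 3 → 6 → 2; 4 → 7 → 5; 5 → 3 → 7; 6 → 4 → 1; 7 → 9 → 3; 8 → 2 → 8; 9 → 8 → 0.
Collecting the images, f ∘ g = [9 6 4 2 5 7 1 3 8 0].

9 6 4 2 5 7 1 3 8 0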